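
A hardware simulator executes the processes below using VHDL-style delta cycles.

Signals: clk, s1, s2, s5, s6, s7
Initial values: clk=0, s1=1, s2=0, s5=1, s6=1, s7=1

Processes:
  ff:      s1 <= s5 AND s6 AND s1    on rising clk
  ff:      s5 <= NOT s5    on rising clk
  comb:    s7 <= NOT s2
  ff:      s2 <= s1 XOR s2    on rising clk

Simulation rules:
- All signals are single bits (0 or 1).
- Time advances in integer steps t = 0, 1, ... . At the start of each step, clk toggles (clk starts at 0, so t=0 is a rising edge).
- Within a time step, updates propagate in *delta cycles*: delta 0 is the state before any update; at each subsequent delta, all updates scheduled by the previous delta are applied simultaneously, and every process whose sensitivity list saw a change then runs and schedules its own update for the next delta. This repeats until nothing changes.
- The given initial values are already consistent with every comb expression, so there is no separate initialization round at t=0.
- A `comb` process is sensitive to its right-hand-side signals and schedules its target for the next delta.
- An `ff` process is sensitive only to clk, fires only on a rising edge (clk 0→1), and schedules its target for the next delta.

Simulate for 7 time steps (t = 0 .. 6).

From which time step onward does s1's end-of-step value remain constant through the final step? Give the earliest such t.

2

t0.Δ0 s2=0 s6=1 clk=0 s5=1 s1=1 s7=1
t0.Δ1 s2=0 s6=1 clk=1 s5=1 s1=1 s7=1
t0.Δ2 s2=1 s6=1 clk=1 s5=0 s1=1 s7=1
t0.Δ3 s2=1 s6=1 clk=1 s5=0 s1=1 s7=0
t1.Δ0 s2=1 s6=1 clk=1 s5=0 s1=1 s7=0
t1.Δ1 s2=1 s6=1 clk=0 s5=0 s1=1 s7=0
t2.Δ0 s2=1 s6=1 clk=0 s5=0 s1=1 s7=0
t2.Δ1 s2=1 s6=1 clk=1 s5=0 s1=1 s7=0
t2.Δ2 s2=0 s6=1 clk=1 s5=1 s1=0 s7=0
t2.Δ3 s2=0 s6=1 clk=1 s5=1 s1=0 s7=1
t3.Δ0 s2=0 s6=1 clk=1 s5=1 s1=0 s7=1
t3.Δ1 s2=0 s6=1 clk=0 s5=1 s1=0 s7=1
t4.Δ0 s2=0 s6=1 clk=0 s5=1 s1=0 s7=1
t4.Δ1 s2=0 s6=1 clk=1 s5=1 s1=0 s7=1
t4.Δ2 s2=0 s6=1 clk=1 s5=0 s1=0 s7=1
t5.Δ0 s2=0 s6=1 clk=1 s5=0 s1=0 s7=1
t5.Δ1 s2=0 s6=1 clk=0 s5=0 s1=0 s7=1
t6.Δ0 s2=0 s6=1 clk=0 s5=0 s1=0 s7=1
t6.Δ1 s2=0 s6=1 clk=1 s5=0 s1=0 s7=1
t6.Δ2 s2=0 s6=1 clk=1 s5=1 s1=0 s7=1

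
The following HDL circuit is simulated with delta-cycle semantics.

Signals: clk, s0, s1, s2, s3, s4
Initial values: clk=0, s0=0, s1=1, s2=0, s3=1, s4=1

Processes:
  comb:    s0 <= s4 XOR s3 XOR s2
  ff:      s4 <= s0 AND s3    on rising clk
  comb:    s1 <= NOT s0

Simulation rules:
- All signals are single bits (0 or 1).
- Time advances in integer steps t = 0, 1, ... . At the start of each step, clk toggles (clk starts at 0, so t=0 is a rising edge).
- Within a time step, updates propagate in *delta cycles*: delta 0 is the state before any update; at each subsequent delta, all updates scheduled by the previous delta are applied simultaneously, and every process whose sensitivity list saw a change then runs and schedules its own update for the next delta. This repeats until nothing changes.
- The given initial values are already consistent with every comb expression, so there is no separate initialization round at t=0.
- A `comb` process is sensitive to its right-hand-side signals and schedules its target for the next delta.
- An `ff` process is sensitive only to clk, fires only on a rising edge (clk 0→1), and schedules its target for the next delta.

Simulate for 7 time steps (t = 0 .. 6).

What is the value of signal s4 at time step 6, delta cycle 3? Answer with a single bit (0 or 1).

1

t=0 Δ0: s3=1 clk=0 s1=1 s4=1 s2=0 s0=0
  Δ1: clk:0→1
  Δ2: s4:1→0
  Δ3: s0:0→1
  Δ4: s1:1→0
  (4Δ to stable)
t=1 Δ0: s3=1 clk=1 s1=0 s4=0 s2=0 s0=1
  Δ1: clk:1→0
  (1Δ to stable)
t=2 Δ0: s3=1 clk=0 s1=0 s4=0 s2=0 s0=1
  Δ1: clk:0→1
  Δ2: s4:0→1
  Δ3: s0:1→0
  Δ4: s1:0→1
  (4Δ to stable)
t=3 Δ0: s3=1 clk=1 s1=1 s4=1 s2=0 s0=0
  Δ1: clk:1→0
  (1Δ to stable)
t=4 Δ0: s3=1 clk=0 s1=1 s4=1 s2=0 s0=0
  Δ1: clk:0→1
  Δ2: s4:1→0
  Δ3: s0:0→1
  Δ4: s1:1→0
  (4Δ to stable)
t=5 Δ0: s3=1 clk=1 s1=0 s4=0 s2=0 s0=1
  Δ1: clk:1→0
  (1Δ to stable)
t=6 Δ0: s3=1 clk=0 s1=0 s4=0 s2=0 s0=1
  Δ1: clk:0→1
  Δ2: s4:0→1
  Δ3: s0:1→0
  Δ4: s1:0→1
  (4Δ to stable)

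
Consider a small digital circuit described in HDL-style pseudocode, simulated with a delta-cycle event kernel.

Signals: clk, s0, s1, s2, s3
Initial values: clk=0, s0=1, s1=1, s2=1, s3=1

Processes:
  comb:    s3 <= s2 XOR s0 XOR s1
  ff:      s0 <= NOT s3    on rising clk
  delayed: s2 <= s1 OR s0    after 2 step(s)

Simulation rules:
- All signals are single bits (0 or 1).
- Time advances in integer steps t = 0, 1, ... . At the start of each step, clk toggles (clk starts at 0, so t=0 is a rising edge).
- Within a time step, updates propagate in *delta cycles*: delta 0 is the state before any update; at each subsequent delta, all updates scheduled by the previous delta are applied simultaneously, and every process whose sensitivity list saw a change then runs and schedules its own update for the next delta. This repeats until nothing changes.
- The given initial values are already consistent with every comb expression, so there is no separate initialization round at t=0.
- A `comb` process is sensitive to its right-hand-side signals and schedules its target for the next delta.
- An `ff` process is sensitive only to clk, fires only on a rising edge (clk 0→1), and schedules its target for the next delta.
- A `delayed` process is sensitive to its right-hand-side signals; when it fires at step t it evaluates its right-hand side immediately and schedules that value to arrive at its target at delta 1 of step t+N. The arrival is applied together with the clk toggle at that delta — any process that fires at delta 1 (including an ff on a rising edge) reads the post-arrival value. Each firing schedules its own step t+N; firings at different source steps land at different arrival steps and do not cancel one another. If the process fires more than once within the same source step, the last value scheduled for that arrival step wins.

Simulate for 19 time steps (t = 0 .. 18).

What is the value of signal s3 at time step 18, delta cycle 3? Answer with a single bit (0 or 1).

t0.Δ0 s0=1 s3=1 s2=1 clk=0 s1=1
t0.Δ1 s0=1 s3=1 s2=1 clk=1 s1=1
t0.Δ2 s0=0 s3=1 s2=1 clk=1 s1=1
t0.Δ3 s0=0 s3=0 s2=1 clk=1 s1=1
t1.Δ0 s0=0 s3=0 s2=1 clk=1 s1=1
t1.Δ1 s0=0 s3=0 s2=1 clk=0 s1=1
t2.Δ0 s0=0 s3=0 s2=1 clk=0 s1=1
t2.Δ1 s0=0 s3=0 s2=1 clk=1 s1=1
t2.Δ2 s0=1 s3=0 s2=1 clk=1 s1=1
t2.Δ3 s0=1 s3=1 s2=1 clk=1 s1=1
t3.Δ0 s0=1 s3=1 s2=1 clk=1 s1=1
t3.Δ1 s0=1 s3=1 s2=1 clk=0 s1=1
t4.Δ0 s0=1 s3=1 s2=1 clk=0 s1=1
t4.Δ1 s0=1 s3=1 s2=1 clk=1 s1=1
t4.Δ2 s0=0 s3=1 s2=1 clk=1 s1=1
t4.Δ3 s0=0 s3=0 s2=1 clk=1 s1=1
t5.Δ0 s0=0 s3=0 s2=1 clk=1 s1=1
t5.Δ1 s0=0 s3=0 s2=1 clk=0 s1=1
t6.Δ0 s0=0 s3=0 s2=1 clk=0 s1=1
t6.Δ1 s0=0 s3=0 s2=1 clk=1 s1=1
t6.Δ2 s0=1 s3=0 s2=1 clk=1 s1=1
t6.Δ3 s0=1 s3=1 s2=1 clk=1 s1=1
t7.Δ0 s0=1 s3=1 s2=1 clk=1 s1=1
t7.Δ1 s0=1 s3=1 s2=1 clk=0 s1=1
t8.Δ0 s0=1 s3=1 s2=1 clk=0 s1=1
t8.Δ1 s0=1 s3=1 s2=1 clk=1 s1=1
t8.Δ2 s0=0 s3=1 s2=1 clk=1 s1=1
t8.Δ3 s0=0 s3=0 s2=1 clk=1 s1=1
t9.Δ0 s0=0 s3=0 s2=1 clk=1 s1=1
t9.Δ1 s0=0 s3=0 s2=1 clk=0 s1=1
t10.Δ0 s0=0 s3=0 s2=1 clk=0 s1=1
t10.Δ1 s0=0 s3=0 s2=1 clk=1 s1=1
t10.Δ2 s0=1 s3=0 s2=1 clk=1 s1=1
t10.Δ3 s0=1 s3=1 s2=1 clk=1 s1=1
t11.Δ0 s0=1 s3=1 s2=1 clk=1 s1=1
t11.Δ1 s0=1 s3=1 s2=1 clk=0 s1=1
t12.Δ0 s0=1 s3=1 s2=1 clk=0 s1=1
t12.Δ1 s0=1 s3=1 s2=1 clk=1 s1=1
t12.Δ2 s0=0 s3=1 s2=1 clk=1 s1=1
t12.Δ3 s0=0 s3=0 s2=1 clk=1 s1=1
t13.Δ0 s0=0 s3=0 s2=1 clk=1 s1=1
t13.Δ1 s0=0 s3=0 s2=1 clk=0 s1=1
t14.Δ0 s0=0 s3=0 s2=1 clk=0 s1=1
t14.Δ1 s0=0 s3=0 s2=1 clk=1 s1=1
t14.Δ2 s0=1 s3=0 s2=1 clk=1 s1=1
t14.Δ3 s0=1 s3=1 s2=1 clk=1 s1=1
t15.Δ0 s0=1 s3=1 s2=1 clk=1 s1=1
t15.Δ1 s0=1 s3=1 s2=1 clk=0 s1=1
t16.Δ0 s0=1 s3=1 s2=1 clk=0 s1=1
t16.Δ1 s0=1 s3=1 s2=1 clk=1 s1=1
t16.Δ2 s0=0 s3=1 s2=1 clk=1 s1=1
t16.Δ3 s0=0 s3=0 s2=1 clk=1 s1=1
t17.Δ0 s0=0 s3=0 s2=1 clk=1 s1=1
t17.Δ1 s0=0 s3=0 s2=1 clk=0 s1=1
t18.Δ0 s0=0 s3=0 s2=1 clk=0 s1=1
t18.Δ1 s0=0 s3=0 s2=1 clk=1 s1=1
t18.Δ2 s0=1 s3=0 s2=1 clk=1 s1=1
t18.Δ3 s0=1 s3=1 s2=1 clk=1 s1=1

1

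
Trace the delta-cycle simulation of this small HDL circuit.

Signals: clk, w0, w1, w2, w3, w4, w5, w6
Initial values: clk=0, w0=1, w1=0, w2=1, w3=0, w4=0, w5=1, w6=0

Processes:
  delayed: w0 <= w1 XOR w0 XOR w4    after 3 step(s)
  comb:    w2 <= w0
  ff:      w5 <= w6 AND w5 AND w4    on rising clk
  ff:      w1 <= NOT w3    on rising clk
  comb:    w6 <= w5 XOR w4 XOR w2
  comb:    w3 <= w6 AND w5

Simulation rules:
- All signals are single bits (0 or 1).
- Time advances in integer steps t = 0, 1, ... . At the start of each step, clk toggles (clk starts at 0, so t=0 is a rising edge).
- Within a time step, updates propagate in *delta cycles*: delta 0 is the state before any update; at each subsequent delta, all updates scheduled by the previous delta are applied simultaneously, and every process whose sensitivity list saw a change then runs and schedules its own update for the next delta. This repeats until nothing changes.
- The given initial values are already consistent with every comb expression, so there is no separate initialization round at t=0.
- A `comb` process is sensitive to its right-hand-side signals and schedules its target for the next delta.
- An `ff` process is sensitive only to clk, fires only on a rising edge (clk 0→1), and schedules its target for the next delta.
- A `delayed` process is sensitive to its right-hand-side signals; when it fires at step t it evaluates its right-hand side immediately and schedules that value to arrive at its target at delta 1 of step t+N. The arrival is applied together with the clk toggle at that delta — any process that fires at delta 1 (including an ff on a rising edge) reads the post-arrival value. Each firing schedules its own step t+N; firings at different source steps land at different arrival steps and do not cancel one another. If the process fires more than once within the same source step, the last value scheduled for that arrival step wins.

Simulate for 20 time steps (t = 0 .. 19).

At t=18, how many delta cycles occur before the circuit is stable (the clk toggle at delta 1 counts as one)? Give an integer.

t=0 Δ0: w1=0 w3=0 clk=0 w2=1 w5=1 w4=0 w0=1 w6=0
  Δ1: clk:0→1
  Δ2: w1:0→1, w5:1→0
  Δ3: w6:0→1
  (3Δ to stable)
t=1 Δ0: w1=1 w3=0 clk=1 w2=1 w5=0 w4=0 w0=1 w6=1
  Δ1: clk:1→0
  (1Δ to stable)
t=2 Δ0: w1=1 w3=0 clk=0 w2=1 w5=0 w4=0 w0=1 w6=1
  Δ1: clk:0→1
  (1Δ to stable)
t=3 Δ0: w1=1 w3=0 clk=1 w2=1 w5=0 w4=0 w0=1 w6=1
  Δ1: clk:1→0, w0:1→0
  Δ2: w2:1→0
  Δ3: w6:1→0
  (3Δ to stable)
t=4 Δ0: w1=1 w3=0 clk=0 w2=0 w5=0 w4=0 w0=0 w6=0
  Δ1: clk:0→1
  (1Δ to stable)
t=5 Δ0: w1=1 w3=0 clk=1 w2=0 w5=0 w4=0 w0=0 w6=0
  Δ1: clk:1→0
  (1Δ to stable)
t=6 Δ0: w1=1 w3=0 clk=0 w2=0 w5=0 w4=0 w0=0 w6=0
  Δ1: clk:0→1, w0:0→1
  Δ2: w2:0→1
  Δ3: w6:0→1
  (3Δ to stable)
t=7 Δ0: w1=1 w3=0 clk=1 w2=1 w5=0 w4=0 w0=1 w6=1
  Δ1: clk:1→0
  (1Δ to stable)
t=8 Δ0: w1=1 w3=0 clk=0 w2=1 w5=0 w4=0 w0=1 w6=1
  Δ1: clk:0→1
  (1Δ to stable)
t=9 Δ0: w1=1 w3=0 clk=1 w2=1 w5=0 w4=0 w0=1 w6=1
  Δ1: clk:1→0, w0:1→0
  Δ2: w2:1→0
  Δ3: w6:1→0
  (3Δ to stable)
t=10 Δ0: w1=1 w3=0 clk=0 w2=0 w5=0 w4=0 w0=0 w6=0
  Δ1: clk:0→1
  (1Δ to stable)
t=11 Δ0: w1=1 w3=0 clk=1 w2=0 w5=0 w4=0 w0=0 w6=0
  Δ1: clk:1→0
  (1Δ to stable)
t=12 Δ0: w1=1 w3=0 clk=0 w2=0 w5=0 w4=0 w0=0 w6=0
  Δ1: clk:0→1, w0:0→1
  Δ2: w2:0→1
  Δ3: w6:0→1
  (3Δ to stable)
t=13 Δ0: w1=1 w3=0 clk=1 w2=1 w5=0 w4=0 w0=1 w6=1
  Δ1: clk:1→0
  (1Δ to stable)
t=14 Δ0: w1=1 w3=0 clk=0 w2=1 w5=0 w4=0 w0=1 w6=1
  Δ1: clk:0→1
  (1Δ to stable)
t=15 Δ0: w1=1 w3=0 clk=1 w2=1 w5=0 w4=0 w0=1 w6=1
  Δ1: clk:1→0, w0:1→0
  Δ2: w2:1→0
  Δ3: w6:1→0
  (3Δ to stable)
t=16 Δ0: w1=1 w3=0 clk=0 w2=0 w5=0 w4=0 w0=0 w6=0
  Δ1: clk:0→1
  (1Δ to stable)
t=17 Δ0: w1=1 w3=0 clk=1 w2=0 w5=0 w4=0 w0=0 w6=0
  Δ1: clk:1→0
  (1Δ to stable)
t=18 Δ0: w1=1 w3=0 clk=0 w2=0 w5=0 w4=0 w0=0 w6=0
  Δ1: clk:0→1, w0:0→1
  Δ2: w2:0→1
  Δ3: w6:0→1
  (3Δ to stable)
t=19 Δ0: w1=1 w3=0 clk=1 w2=1 w5=0 w4=0 w0=1 w6=1
  Δ1: clk:1→0
  (1Δ to stable)

3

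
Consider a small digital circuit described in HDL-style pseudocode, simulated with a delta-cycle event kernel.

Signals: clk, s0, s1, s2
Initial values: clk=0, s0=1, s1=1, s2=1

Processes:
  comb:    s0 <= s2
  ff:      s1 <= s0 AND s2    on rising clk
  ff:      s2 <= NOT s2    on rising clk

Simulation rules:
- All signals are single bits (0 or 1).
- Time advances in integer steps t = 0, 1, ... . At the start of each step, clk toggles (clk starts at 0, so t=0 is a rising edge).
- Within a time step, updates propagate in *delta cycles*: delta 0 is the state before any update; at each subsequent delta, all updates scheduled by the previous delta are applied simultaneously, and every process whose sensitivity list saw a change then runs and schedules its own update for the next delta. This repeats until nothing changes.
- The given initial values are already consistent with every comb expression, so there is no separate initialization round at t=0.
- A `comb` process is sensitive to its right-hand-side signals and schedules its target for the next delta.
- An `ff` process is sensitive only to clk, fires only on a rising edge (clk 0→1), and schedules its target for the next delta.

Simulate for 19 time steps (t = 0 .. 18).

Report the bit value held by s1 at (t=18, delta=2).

0

t0.Δ0 s1=1 s0=1 clk=0 s2=1
t0.Δ1 s1=1 s0=1 clk=1 s2=1
t0.Δ2 s1=1 s0=1 clk=1 s2=0
t0.Δ3 s1=1 s0=0 clk=1 s2=0
t1.Δ0 s1=1 s0=0 clk=1 s2=0
t1.Δ1 s1=1 s0=0 clk=0 s2=0
t2.Δ0 s1=1 s0=0 clk=0 s2=0
t2.Δ1 s1=1 s0=0 clk=1 s2=0
t2.Δ2 s1=0 s0=0 clk=1 s2=1
t2.Δ3 s1=0 s0=1 clk=1 s2=1
t3.Δ0 s1=0 s0=1 clk=1 s2=1
t3.Δ1 s1=0 s0=1 clk=0 s2=1
t4.Δ0 s1=0 s0=1 clk=0 s2=1
t4.Δ1 s1=0 s0=1 clk=1 s2=1
t4.Δ2 s1=1 s0=1 clk=1 s2=0
t4.Δ3 s1=1 s0=0 clk=1 s2=0
t5.Δ0 s1=1 s0=0 clk=1 s2=0
t5.Δ1 s1=1 s0=0 clk=0 s2=0
t6.Δ0 s1=1 s0=0 clk=0 s2=0
t6.Δ1 s1=1 s0=0 clk=1 s2=0
t6.Δ2 s1=0 s0=0 clk=1 s2=1
t6.Δ3 s1=0 s0=1 clk=1 s2=1
t7.Δ0 s1=0 s0=1 clk=1 s2=1
t7.Δ1 s1=0 s0=1 clk=0 s2=1
t8.Δ0 s1=0 s0=1 clk=0 s2=1
t8.Δ1 s1=0 s0=1 clk=1 s2=1
t8.Δ2 s1=1 s0=1 clk=1 s2=0
t8.Δ3 s1=1 s0=0 clk=1 s2=0
t9.Δ0 s1=1 s0=0 clk=1 s2=0
t9.Δ1 s1=1 s0=0 clk=0 s2=0
t10.Δ0 s1=1 s0=0 clk=0 s2=0
t10.Δ1 s1=1 s0=0 clk=1 s2=0
t10.Δ2 s1=0 s0=0 clk=1 s2=1
t10.Δ3 s1=0 s0=1 clk=1 s2=1
t11.Δ0 s1=0 s0=1 clk=1 s2=1
t11.Δ1 s1=0 s0=1 clk=0 s2=1
t12.Δ0 s1=0 s0=1 clk=0 s2=1
t12.Δ1 s1=0 s0=1 clk=1 s2=1
t12.Δ2 s1=1 s0=1 clk=1 s2=0
t12.Δ3 s1=1 s0=0 clk=1 s2=0
t13.Δ0 s1=1 s0=0 clk=1 s2=0
t13.Δ1 s1=1 s0=0 clk=0 s2=0
t14.Δ0 s1=1 s0=0 clk=0 s2=0
t14.Δ1 s1=1 s0=0 clk=1 s2=0
t14.Δ2 s1=0 s0=0 clk=1 s2=1
t14.Δ3 s1=0 s0=1 clk=1 s2=1
t15.Δ0 s1=0 s0=1 clk=1 s2=1
t15.Δ1 s1=0 s0=1 clk=0 s2=1
t16.Δ0 s1=0 s0=1 clk=0 s2=1
t16.Δ1 s1=0 s0=1 clk=1 s2=1
t16.Δ2 s1=1 s0=1 clk=1 s2=0
t16.Δ3 s1=1 s0=0 clk=1 s2=0
t17.Δ0 s1=1 s0=0 clk=1 s2=0
t17.Δ1 s1=1 s0=0 clk=0 s2=0
t18.Δ0 s1=1 s0=0 clk=0 s2=0
t18.Δ1 s1=1 s0=0 clk=1 s2=0
t18.Δ2 s1=0 s0=0 clk=1 s2=1
t18.Δ3 s1=0 s0=1 clk=1 s2=1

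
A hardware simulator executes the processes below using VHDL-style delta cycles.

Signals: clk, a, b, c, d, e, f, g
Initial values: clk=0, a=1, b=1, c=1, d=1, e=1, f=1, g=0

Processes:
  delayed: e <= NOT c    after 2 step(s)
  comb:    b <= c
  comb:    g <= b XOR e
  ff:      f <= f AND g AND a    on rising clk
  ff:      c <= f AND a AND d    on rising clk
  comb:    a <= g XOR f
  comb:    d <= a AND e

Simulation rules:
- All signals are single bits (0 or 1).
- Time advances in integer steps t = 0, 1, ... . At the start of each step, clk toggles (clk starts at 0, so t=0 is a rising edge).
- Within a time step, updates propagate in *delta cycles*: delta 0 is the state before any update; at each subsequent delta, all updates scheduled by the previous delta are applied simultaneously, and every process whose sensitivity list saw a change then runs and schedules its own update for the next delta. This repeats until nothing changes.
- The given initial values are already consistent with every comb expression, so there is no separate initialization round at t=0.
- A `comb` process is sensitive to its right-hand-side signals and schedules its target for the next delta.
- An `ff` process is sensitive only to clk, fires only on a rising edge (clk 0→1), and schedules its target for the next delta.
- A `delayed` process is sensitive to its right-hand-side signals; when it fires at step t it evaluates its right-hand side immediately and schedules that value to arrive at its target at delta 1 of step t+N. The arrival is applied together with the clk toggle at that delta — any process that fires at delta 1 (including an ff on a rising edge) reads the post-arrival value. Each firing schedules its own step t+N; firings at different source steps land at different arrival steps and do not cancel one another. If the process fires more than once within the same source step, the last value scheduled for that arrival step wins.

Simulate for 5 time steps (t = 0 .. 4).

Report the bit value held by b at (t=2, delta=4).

t0.Δ0 clk=0 b=1 f=1 a=1 c=1 d=1 e=1 g=0
t0.Δ1 clk=1 b=1 f=1 a=1 c=1 d=1 e=1 g=0
t0.Δ2 clk=1 b=1 f=0 a=1 c=1 d=1 e=1 g=0
t0.Δ3 clk=1 b=1 f=0 a=0 c=1 d=1 e=1 g=0
t0.Δ4 clk=1 b=1 f=0 a=0 c=1 d=0 e=1 g=0
t1.Δ0 clk=1 b=1 f=0 a=0 c=1 d=0 e=1 g=0
t1.Δ1 clk=0 b=1 f=0 a=0 c=1 d=0 e=1 g=0
t2.Δ0 clk=0 b=1 f=0 a=0 c=1 d=0 e=1 g=0
t2.Δ1 clk=1 b=1 f=0 a=0 c=1 d=0 e=1 g=0
t2.Δ2 clk=1 b=1 f=0 a=0 c=0 d=0 e=1 g=0
t2.Δ3 clk=1 b=0 f=0 a=0 c=0 d=0 e=1 g=0
t2.Δ4 clk=1 b=0 f=0 a=0 c=0 d=0 e=1 g=1
t2.Δ5 clk=1 b=0 f=0 a=1 c=0 d=0 e=1 g=1
t2.Δ6 clk=1 b=0 f=0 a=1 c=0 d=1 e=1 g=1
t3.Δ0 clk=1 b=0 f=0 a=1 c=0 d=1 e=1 g=1
t3.Δ1 clk=0 b=0 f=0 a=1 c=0 d=1 e=1 g=1
t4.Δ0 clk=0 b=0 f=0 a=1 c=0 d=1 e=1 g=1
t4.Δ1 clk=1 b=0 f=0 a=1 c=0 d=1 e=1 g=1

0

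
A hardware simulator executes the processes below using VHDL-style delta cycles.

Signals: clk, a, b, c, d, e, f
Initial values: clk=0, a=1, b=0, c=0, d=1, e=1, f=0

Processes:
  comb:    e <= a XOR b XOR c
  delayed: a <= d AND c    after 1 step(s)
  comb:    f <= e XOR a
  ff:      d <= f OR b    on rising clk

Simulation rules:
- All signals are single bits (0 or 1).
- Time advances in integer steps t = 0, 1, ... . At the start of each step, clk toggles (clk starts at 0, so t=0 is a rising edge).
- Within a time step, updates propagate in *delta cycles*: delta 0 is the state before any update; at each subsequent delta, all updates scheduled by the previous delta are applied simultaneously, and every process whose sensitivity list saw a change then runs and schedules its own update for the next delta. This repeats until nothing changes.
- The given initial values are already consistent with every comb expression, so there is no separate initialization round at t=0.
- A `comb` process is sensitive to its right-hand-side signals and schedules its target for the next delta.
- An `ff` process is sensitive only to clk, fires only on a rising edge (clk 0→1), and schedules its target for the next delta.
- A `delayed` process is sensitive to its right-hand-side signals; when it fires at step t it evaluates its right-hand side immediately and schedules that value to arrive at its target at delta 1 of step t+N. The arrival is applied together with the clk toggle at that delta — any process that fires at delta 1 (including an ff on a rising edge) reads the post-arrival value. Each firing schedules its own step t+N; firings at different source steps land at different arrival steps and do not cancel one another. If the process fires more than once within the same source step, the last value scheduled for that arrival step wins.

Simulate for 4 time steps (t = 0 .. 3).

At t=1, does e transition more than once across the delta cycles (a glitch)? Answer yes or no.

[bits: e,a,clk,f,b,d,c]
t=0: Δ0=1100010 Δ1=1110010 Δ2=1110000 | 2Δ
t=1: Δ0=1110000 Δ1=1000000 Δ2=0001000 Δ3=0000000 | 3Δ
t=2: Δ0=0000000 Δ1=0010000 | 1Δ
t=3: Δ0=0010000 Δ1=0000000 | 1Δ

no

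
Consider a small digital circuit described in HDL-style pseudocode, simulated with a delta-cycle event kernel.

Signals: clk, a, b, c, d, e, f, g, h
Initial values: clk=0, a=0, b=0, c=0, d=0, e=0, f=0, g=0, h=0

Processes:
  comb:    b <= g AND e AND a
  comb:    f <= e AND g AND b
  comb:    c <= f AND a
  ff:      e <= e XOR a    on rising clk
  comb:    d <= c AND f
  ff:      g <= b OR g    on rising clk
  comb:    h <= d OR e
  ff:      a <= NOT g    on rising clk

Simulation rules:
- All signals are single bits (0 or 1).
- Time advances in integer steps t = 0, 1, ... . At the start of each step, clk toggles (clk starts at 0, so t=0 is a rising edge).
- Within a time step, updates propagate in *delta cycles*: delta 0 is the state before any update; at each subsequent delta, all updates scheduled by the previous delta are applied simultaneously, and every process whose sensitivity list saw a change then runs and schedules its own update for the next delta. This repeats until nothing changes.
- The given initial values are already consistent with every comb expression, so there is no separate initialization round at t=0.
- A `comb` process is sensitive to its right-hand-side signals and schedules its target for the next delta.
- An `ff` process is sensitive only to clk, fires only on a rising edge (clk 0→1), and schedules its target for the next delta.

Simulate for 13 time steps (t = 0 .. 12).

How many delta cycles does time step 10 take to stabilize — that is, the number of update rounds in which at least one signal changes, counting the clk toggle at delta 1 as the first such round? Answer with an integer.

3

[bits: h,b,g,e,c,clk,f,a,d]
t=0: Δ0=000000000 Δ1=000001000 Δ2=000001010 | 2Δ
t=1: Δ0=000001010 Δ1=000000010 | 1Δ
t=2: Δ0=000000010 Δ1=000001010 Δ2=000101010 Δ3=100101010 | 3Δ
t=3: Δ0=100101010 Δ1=100100010 | 1Δ
t=4: Δ0=100100010 Δ1=100101010 Δ2=100001010 Δ3=000001010 | 3Δ
t=5: Δ0=000001010 Δ1=000000010 | 1Δ
t=6: Δ0=000000010 Δ1=000001010 Δ2=000101010 Δ3=100101010 | 3Δ
t=7: Δ0=100101010 Δ1=100100010 | 1Δ
t=8: Δ0=100100010 Δ1=100101010 Δ2=100001010 Δ3=000001010 | 3Δ
t=9: Δ0=000001010 Δ1=000000010 | 1Δ
t=10: Δ0=000000010 Δ1=000001010 Δ2=000101010 Δ3=100101010 | 3Δ
t=11: Δ0=100101010 Δ1=100100010 | 1Δ
t=12: Δ0=100100010 Δ1=100101010 Δ2=100001010 Δ3=000001010 | 3Δ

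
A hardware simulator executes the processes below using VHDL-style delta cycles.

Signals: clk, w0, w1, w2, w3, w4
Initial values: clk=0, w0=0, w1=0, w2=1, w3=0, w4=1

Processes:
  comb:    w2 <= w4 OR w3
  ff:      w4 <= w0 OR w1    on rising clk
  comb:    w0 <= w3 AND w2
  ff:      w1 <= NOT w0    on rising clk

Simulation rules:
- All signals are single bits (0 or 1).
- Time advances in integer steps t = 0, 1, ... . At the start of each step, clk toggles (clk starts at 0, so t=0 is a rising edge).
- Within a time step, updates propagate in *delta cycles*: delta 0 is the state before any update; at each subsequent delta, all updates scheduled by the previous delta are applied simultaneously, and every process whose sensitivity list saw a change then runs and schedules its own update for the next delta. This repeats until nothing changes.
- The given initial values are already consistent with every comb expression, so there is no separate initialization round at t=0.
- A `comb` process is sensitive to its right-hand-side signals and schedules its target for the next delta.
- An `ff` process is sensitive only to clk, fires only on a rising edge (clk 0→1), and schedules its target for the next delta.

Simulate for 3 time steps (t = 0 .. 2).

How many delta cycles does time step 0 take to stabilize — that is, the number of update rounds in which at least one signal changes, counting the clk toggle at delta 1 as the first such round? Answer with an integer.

3

[bits: w2,w4,w1,w3,w0,clk]
t=0: Δ0=110000 Δ1=110001 Δ2=101001 Δ3=001001 | 3Δ
t=1: Δ0=001001 Δ1=001000 | 1Δ
t=2: Δ0=001000 Δ1=001001 Δ2=011001 Δ3=111001 | 3Δ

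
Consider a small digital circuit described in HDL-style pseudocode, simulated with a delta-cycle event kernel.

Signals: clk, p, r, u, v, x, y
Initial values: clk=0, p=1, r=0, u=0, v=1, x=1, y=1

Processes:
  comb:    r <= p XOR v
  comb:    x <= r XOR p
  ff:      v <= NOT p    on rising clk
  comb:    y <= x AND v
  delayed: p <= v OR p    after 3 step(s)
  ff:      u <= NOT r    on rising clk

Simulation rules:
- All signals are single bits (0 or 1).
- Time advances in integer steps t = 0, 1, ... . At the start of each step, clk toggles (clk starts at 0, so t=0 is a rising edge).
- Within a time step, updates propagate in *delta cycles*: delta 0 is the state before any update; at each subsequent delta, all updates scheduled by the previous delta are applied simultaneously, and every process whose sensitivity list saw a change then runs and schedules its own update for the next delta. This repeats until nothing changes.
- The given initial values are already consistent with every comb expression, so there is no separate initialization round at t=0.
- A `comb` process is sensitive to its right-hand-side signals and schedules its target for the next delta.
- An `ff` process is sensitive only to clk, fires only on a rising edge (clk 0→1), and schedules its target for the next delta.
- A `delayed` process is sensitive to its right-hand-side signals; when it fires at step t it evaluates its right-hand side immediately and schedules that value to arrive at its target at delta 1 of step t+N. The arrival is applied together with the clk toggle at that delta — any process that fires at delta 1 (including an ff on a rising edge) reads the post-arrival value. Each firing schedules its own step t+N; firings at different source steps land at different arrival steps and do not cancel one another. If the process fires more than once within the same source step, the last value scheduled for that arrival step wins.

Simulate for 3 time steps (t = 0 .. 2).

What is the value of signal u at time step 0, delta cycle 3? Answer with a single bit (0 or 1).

1

t=0 Δ0: p=1 v=1 clk=0 y=1 u=0 x=1 r=0
  Δ1: clk:0→1
  Δ2: v:1→0, u:0→1
  Δ3: y:1→0, r:0→1
  Δ4: x:1→0
  (4Δ to stable)
t=1 Δ0: p=1 v=0 clk=1 y=0 u=1 x=0 r=1
  Δ1: clk:1→0
  (1Δ to stable)
t=2 Δ0: p=1 v=0 clk=0 y=0 u=1 x=0 r=1
  Δ1: clk:0→1
  Δ2: u:1→0
  (2Δ to stable)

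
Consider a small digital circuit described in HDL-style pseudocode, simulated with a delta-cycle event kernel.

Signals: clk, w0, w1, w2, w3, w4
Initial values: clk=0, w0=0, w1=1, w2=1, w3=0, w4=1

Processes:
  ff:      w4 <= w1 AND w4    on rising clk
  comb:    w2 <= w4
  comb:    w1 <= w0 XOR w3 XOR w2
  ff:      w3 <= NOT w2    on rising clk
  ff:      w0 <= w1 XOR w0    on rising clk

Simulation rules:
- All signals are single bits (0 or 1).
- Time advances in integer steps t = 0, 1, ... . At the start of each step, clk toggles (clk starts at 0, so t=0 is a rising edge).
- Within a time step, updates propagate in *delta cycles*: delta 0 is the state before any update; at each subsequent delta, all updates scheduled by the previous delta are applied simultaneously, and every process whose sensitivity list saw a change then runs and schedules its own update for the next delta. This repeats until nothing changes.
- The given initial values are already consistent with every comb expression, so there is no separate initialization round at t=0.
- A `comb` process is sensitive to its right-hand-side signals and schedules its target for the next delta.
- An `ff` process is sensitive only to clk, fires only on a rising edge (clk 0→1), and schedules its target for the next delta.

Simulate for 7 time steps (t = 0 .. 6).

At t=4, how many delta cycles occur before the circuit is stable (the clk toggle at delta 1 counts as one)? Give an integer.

t0.Δ0 w1=1 clk=0 w4=1 w3=0 w2=1 w0=0
t0.Δ1 w1=1 clk=1 w4=1 w3=0 w2=1 w0=0
t0.Δ2 w1=1 clk=1 w4=1 w3=0 w2=1 w0=1
t0.Δ3 w1=0 clk=1 w4=1 w3=0 w2=1 w0=1
t1.Δ0 w1=0 clk=1 w4=1 w3=0 w2=1 w0=1
t1.Δ1 w1=0 clk=0 w4=1 w3=0 w2=1 w0=1
t2.Δ0 w1=0 clk=0 w4=1 w3=0 w2=1 w0=1
t2.Δ1 w1=0 clk=1 w4=1 w3=0 w2=1 w0=1
t2.Δ2 w1=0 clk=1 w4=0 w3=0 w2=1 w0=1
t2.Δ3 w1=0 clk=1 w4=0 w3=0 w2=0 w0=1
t2.Δ4 w1=1 clk=1 w4=0 w3=0 w2=0 w0=1
t3.Δ0 w1=1 clk=1 w4=0 w3=0 w2=0 w0=1
t3.Δ1 w1=1 clk=0 w4=0 w3=0 w2=0 w0=1
t4.Δ0 w1=1 clk=0 w4=0 w3=0 w2=0 w0=1
t4.Δ1 w1=1 clk=1 w4=0 w3=0 w2=0 w0=1
t4.Δ2 w1=1 clk=1 w4=0 w3=1 w2=0 w0=0
t5.Δ0 w1=1 clk=1 w4=0 w3=1 w2=0 w0=0
t5.Δ1 w1=1 clk=0 w4=0 w3=1 w2=0 w0=0
t6.Δ0 w1=1 clk=0 w4=0 w3=1 w2=0 w0=0
t6.Δ1 w1=1 clk=1 w4=0 w3=1 w2=0 w0=0
t6.Δ2 w1=1 clk=1 w4=0 w3=1 w2=0 w0=1
t6.Δ3 w1=0 clk=1 w4=0 w3=1 w2=0 w0=1

2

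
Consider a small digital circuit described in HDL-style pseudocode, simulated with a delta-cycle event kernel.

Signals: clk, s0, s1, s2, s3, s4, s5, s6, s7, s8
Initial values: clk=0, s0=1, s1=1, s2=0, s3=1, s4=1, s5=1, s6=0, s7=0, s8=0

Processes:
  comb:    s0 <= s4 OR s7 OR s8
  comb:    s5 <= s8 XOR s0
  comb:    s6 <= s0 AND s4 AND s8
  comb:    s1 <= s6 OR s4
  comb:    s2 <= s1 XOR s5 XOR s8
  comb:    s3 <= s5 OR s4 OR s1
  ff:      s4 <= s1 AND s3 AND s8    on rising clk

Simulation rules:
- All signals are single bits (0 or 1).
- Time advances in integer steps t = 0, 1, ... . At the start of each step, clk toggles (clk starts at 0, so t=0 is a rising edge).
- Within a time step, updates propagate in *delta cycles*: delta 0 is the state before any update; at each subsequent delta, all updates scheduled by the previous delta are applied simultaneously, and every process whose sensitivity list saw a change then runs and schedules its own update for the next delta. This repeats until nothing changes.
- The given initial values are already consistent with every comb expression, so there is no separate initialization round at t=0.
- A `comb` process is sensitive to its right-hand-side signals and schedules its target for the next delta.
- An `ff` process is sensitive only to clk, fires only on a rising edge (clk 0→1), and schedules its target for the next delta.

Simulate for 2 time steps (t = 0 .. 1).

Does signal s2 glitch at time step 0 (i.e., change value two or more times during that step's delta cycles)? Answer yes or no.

yes

t=0 Δ0: s0=1 clk=0 s3=1 s5=1 s6=0 s8=0 s1=1 s4=1 s7=0 s2=0
  Δ1: clk:0→1
  Δ2: s4:1→0
  Δ3: s0:1→0, s1:1→0
  Δ4: s5:1→0, s2:0→1
  Δ5: s3:1→0, s2:1→0
  (5Δ to stable)
t=1 Δ0: s0=0 clk=1 s3=0 s5=0 s6=0 s8=0 s1=0 s4=0 s7=0 s2=0
  Δ1: clk:1→0
  (1Δ to stable)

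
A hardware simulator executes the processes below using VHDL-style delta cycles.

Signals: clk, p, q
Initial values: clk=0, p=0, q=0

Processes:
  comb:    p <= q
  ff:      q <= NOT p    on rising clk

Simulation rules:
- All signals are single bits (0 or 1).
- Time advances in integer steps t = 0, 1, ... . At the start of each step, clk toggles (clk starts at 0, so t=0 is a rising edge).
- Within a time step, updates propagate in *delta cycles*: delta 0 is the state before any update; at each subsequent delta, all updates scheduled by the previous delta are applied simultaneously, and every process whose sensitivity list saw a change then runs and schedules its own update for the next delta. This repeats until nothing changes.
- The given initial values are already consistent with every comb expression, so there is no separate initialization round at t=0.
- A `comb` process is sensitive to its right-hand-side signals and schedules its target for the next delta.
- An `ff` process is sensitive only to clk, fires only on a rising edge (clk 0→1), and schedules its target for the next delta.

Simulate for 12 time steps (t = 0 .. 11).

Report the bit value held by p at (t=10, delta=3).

0

t0.Δ0 q=0 clk=0 p=0
t0.Δ1 q=0 clk=1 p=0
t0.Δ2 q=1 clk=1 p=0
t0.Δ3 q=1 clk=1 p=1
t1.Δ0 q=1 clk=1 p=1
t1.Δ1 q=1 clk=0 p=1
t2.Δ0 q=1 clk=0 p=1
t2.Δ1 q=1 clk=1 p=1
t2.Δ2 q=0 clk=1 p=1
t2.Δ3 q=0 clk=1 p=0
t3.Δ0 q=0 clk=1 p=0
t3.Δ1 q=0 clk=0 p=0
t4.Δ0 q=0 clk=0 p=0
t4.Δ1 q=0 clk=1 p=0
t4.Δ2 q=1 clk=1 p=0
t4.Δ3 q=1 clk=1 p=1
t5.Δ0 q=1 clk=1 p=1
t5.Δ1 q=1 clk=0 p=1
t6.Δ0 q=1 clk=0 p=1
t6.Δ1 q=1 clk=1 p=1
t6.Δ2 q=0 clk=1 p=1
t6.Δ3 q=0 clk=1 p=0
t7.Δ0 q=0 clk=1 p=0
t7.Δ1 q=0 clk=0 p=0
t8.Δ0 q=0 clk=0 p=0
t8.Δ1 q=0 clk=1 p=0
t8.Δ2 q=1 clk=1 p=0
t8.Δ3 q=1 clk=1 p=1
t9.Δ0 q=1 clk=1 p=1
t9.Δ1 q=1 clk=0 p=1
t10.Δ0 q=1 clk=0 p=1
t10.Δ1 q=1 clk=1 p=1
t10.Δ2 q=0 clk=1 p=1
t10.Δ3 q=0 clk=1 p=0
t11.Δ0 q=0 clk=1 p=0
t11.Δ1 q=0 clk=0 p=0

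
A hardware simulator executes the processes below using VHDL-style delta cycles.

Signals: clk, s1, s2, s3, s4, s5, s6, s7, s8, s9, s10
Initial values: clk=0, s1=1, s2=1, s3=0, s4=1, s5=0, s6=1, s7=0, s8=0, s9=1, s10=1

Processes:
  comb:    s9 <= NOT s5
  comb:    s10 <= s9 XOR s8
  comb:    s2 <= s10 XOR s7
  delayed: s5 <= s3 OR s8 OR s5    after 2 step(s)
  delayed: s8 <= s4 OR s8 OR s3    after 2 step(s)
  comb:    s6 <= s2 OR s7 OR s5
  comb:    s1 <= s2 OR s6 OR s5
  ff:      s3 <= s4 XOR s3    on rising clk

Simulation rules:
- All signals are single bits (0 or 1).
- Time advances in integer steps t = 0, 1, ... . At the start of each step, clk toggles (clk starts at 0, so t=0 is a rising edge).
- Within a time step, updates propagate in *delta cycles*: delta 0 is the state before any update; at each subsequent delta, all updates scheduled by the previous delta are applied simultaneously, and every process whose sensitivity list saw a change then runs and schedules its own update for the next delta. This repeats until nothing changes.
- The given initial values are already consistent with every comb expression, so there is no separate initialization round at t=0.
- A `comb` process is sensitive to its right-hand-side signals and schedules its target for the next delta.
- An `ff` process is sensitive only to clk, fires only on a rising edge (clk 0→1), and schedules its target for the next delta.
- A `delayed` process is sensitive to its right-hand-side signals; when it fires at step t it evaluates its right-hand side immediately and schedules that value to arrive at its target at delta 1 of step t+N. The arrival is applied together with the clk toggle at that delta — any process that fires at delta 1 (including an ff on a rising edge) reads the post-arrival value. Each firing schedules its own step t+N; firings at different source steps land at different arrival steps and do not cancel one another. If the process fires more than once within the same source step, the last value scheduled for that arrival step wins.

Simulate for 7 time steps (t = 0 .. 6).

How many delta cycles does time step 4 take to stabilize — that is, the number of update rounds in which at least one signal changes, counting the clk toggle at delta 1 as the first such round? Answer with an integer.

2

t0.Δ0 s8=0 s3=0 s2=1 s1=1 s7=0 s9=1 s6=1 s4=1 clk=0 s10=1 s5=0
t0.Δ1 s8=0 s3=0 s2=1 s1=1 s7=0 s9=1 s6=1 s4=1 clk=1 s10=1 s5=0
t0.Δ2 s8=0 s3=1 s2=1 s1=1 s7=0 s9=1 s6=1 s4=1 clk=1 s10=1 s5=0
t1.Δ0 s8=0 s3=1 s2=1 s1=1 s7=0 s9=1 s6=1 s4=1 clk=1 s10=1 s5=0
t1.Δ1 s8=0 s3=1 s2=1 s1=1 s7=0 s9=1 s6=1 s4=1 clk=0 s10=1 s5=0
t2.Δ0 s8=0 s3=1 s2=1 s1=1 s7=0 s9=1 s6=1 s4=1 clk=0 s10=1 s5=0
t2.Δ1 s8=1 s3=1 s2=1 s1=1 s7=0 s9=1 s6=1 s4=1 clk=1 s10=1 s5=1
t2.Δ2 s8=1 s3=0 s2=1 s1=1 s7=0 s9=0 s6=1 s4=1 clk=1 s10=0 s5=1
t2.Δ3 s8=1 s3=0 s2=0 s1=1 s7=0 s9=0 s6=1 s4=1 clk=1 s10=1 s5=1
t2.Δ4 s8=1 s3=0 s2=1 s1=1 s7=0 s9=0 s6=1 s4=1 clk=1 s10=1 s5=1
t3.Δ0 s8=1 s3=0 s2=1 s1=1 s7=0 s9=0 s6=1 s4=1 clk=1 s10=1 s5=1
t3.Δ1 s8=1 s3=0 s2=1 s1=1 s7=0 s9=0 s6=1 s4=1 clk=0 s10=1 s5=1
t4.Δ0 s8=1 s3=0 s2=1 s1=1 s7=0 s9=0 s6=1 s4=1 clk=0 s10=1 s5=1
t4.Δ1 s8=1 s3=0 s2=1 s1=1 s7=0 s9=0 s6=1 s4=1 clk=1 s10=1 s5=1
t4.Δ2 s8=1 s3=1 s2=1 s1=1 s7=0 s9=0 s6=1 s4=1 clk=1 s10=1 s5=1
t5.Δ0 s8=1 s3=1 s2=1 s1=1 s7=0 s9=0 s6=1 s4=1 clk=1 s10=1 s5=1
t5.Δ1 s8=1 s3=1 s2=1 s1=1 s7=0 s9=0 s6=1 s4=1 clk=0 s10=1 s5=1
t6.Δ0 s8=1 s3=1 s2=1 s1=1 s7=0 s9=0 s6=1 s4=1 clk=0 s10=1 s5=1
t6.Δ1 s8=1 s3=1 s2=1 s1=1 s7=0 s9=0 s6=1 s4=1 clk=1 s10=1 s5=1
t6.Δ2 s8=1 s3=0 s2=1 s1=1 s7=0 s9=0 s6=1 s4=1 clk=1 s10=1 s5=1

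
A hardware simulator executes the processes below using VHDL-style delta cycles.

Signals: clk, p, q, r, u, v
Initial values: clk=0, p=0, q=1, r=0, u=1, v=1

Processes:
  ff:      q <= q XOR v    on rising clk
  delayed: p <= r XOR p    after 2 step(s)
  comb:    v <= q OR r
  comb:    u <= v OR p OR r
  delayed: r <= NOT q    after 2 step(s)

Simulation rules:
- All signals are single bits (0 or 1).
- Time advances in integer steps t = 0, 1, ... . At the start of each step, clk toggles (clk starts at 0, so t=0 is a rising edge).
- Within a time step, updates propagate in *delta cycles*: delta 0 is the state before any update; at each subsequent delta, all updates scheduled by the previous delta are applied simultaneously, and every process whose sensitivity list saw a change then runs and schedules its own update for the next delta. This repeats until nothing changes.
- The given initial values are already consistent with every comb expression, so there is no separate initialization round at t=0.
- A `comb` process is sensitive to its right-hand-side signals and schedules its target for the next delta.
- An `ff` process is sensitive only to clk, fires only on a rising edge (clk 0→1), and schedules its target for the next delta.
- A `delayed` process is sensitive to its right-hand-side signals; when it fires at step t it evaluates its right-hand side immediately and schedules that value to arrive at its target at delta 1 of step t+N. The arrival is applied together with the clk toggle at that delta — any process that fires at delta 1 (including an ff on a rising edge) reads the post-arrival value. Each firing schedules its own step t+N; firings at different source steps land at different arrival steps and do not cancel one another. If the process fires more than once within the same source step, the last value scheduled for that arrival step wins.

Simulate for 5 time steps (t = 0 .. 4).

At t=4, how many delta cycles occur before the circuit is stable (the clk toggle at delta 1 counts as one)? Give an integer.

[bits: r,q,v,clk,p,u]
t=0: Δ0=011001 Δ1=011101 Δ2=001101 Δ3=000101 Δ4=000100 | 4Δ
t=1: Δ0=000100 Δ1=000000 | 1Δ
t=2: Δ0=000000 Δ1=100100 Δ2=101101 | 2Δ
t=3: Δ0=101101 Δ1=101001 | 1Δ
t=4: Δ0=101001 Δ1=101111 Δ2=111111 | 2Δ

2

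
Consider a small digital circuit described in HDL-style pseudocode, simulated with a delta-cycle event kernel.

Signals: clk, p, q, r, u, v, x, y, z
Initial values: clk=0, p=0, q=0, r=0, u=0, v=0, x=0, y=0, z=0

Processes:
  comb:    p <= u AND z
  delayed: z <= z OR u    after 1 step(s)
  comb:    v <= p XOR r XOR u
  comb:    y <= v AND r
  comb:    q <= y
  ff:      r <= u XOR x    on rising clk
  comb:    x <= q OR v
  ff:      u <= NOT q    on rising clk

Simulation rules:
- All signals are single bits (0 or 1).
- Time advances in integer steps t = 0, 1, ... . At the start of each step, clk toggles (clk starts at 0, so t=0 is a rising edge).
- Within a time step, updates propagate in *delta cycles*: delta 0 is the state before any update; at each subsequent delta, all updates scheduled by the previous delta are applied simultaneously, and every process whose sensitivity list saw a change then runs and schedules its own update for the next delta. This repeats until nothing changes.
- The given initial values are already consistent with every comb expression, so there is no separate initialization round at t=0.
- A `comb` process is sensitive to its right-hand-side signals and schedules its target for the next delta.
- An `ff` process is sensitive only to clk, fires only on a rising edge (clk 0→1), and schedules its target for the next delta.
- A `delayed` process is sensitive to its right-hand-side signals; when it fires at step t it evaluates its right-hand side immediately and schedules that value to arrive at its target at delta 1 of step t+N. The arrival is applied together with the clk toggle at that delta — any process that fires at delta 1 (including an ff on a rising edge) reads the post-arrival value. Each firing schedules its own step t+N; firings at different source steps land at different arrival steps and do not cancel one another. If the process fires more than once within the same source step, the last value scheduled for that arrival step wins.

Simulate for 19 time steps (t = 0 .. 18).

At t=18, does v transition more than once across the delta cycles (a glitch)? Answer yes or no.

yes

t0.Δ0 q=0 p=0 v=0 y=0 clk=0 x=0 z=0 u=0 r=0
t0.Δ1 q=0 p=0 v=0 y=0 clk=1 x=0 z=0 u=0 r=0
t0.Δ2 q=0 p=0 v=0 y=0 clk=1 x=0 z=0 u=1 r=0
t0.Δ3 q=0 p=0 v=1 y=0 clk=1 x=0 z=0 u=1 r=0
t0.Δ4 q=0 p=0 v=1 y=0 clk=1 x=1 z=0 u=1 r=0
t1.Δ0 q=0 p=0 v=1 y=0 clk=1 x=1 z=0 u=1 r=0
t1.Δ1 q=0 p=0 v=1 y=0 clk=0 x=1 z=1 u=1 r=0
t1.Δ2 q=0 p=1 v=1 y=0 clk=0 x=1 z=1 u=1 r=0
t1.Δ3 q=0 p=1 v=0 y=0 clk=0 x=1 z=1 u=1 r=0
t1.Δ4 q=0 p=1 v=0 y=0 clk=0 x=0 z=1 u=1 r=0
t2.Δ0 q=0 p=1 v=0 y=0 clk=0 x=0 z=1 u=1 r=0
t2.Δ1 q=0 p=1 v=0 y=0 clk=1 x=0 z=1 u=1 r=0
t2.Δ2 q=0 p=1 v=0 y=0 clk=1 x=0 z=1 u=1 r=1
t2.Δ3 q=0 p=1 v=1 y=0 clk=1 x=0 z=1 u=1 r=1
t2.Δ4 q=0 p=1 v=1 y=1 clk=1 x=1 z=1 u=1 r=1
t2.Δ5 q=1 p=1 v=1 y=1 clk=1 x=1 z=1 u=1 r=1
t3.Δ0 q=1 p=1 v=1 y=1 clk=1 x=1 z=1 u=1 r=1
t3.Δ1 q=1 p=1 v=1 y=1 clk=0 x=1 z=1 u=1 r=1
t4.Δ0 q=1 p=1 v=1 y=1 clk=0 x=1 z=1 u=1 r=1
t4.Δ1 q=1 p=1 v=1 y=1 clk=1 x=1 z=1 u=1 r=1
t4.Δ2 q=1 p=1 v=1 y=1 clk=1 x=1 z=1 u=0 r=0
t4.Δ3 q=1 p=0 v=1 y=0 clk=1 x=1 z=1 u=0 r=0
t4.Δ4 q=0 p=0 v=0 y=0 clk=1 x=1 z=1 u=0 r=0
t4.Δ5 q=0 p=0 v=0 y=0 clk=1 x=0 z=1 u=0 r=0
t5.Δ0 q=0 p=0 v=0 y=0 clk=1 x=0 z=1 u=0 r=0
t5.Δ1 q=0 p=0 v=0 y=0 clk=0 x=0 z=1 u=0 r=0
t6.Δ0 q=0 p=0 v=0 y=0 clk=0 x=0 z=1 u=0 r=0
t6.Δ1 q=0 p=0 v=0 y=0 clk=1 x=0 z=1 u=0 r=0
t6.Δ2 q=0 p=0 v=0 y=0 clk=1 x=0 z=1 u=1 r=0
t6.Δ3 q=0 p=1 v=1 y=0 clk=1 x=0 z=1 u=1 r=0
t6.Δ4 q=0 p=1 v=0 y=0 clk=1 x=1 z=1 u=1 r=0
t6.Δ5 q=0 p=1 v=0 y=0 clk=1 x=0 z=1 u=1 r=0
t7.Δ0 q=0 p=1 v=0 y=0 clk=1 x=0 z=1 u=1 r=0
t7.Δ1 q=0 p=1 v=0 y=0 clk=0 x=0 z=1 u=1 r=0
t8.Δ0 q=0 p=1 v=0 y=0 clk=0 x=0 z=1 u=1 r=0
t8.Δ1 q=0 p=1 v=0 y=0 clk=1 x=0 z=1 u=1 r=0
t8.Δ2 q=0 p=1 v=0 y=0 clk=1 x=0 z=1 u=1 r=1
t8.Δ3 q=0 p=1 v=1 y=0 clk=1 x=0 z=1 u=1 r=1
t8.Δ4 q=0 p=1 v=1 y=1 clk=1 x=1 z=1 u=1 r=1
t8.Δ5 q=1 p=1 v=1 y=1 clk=1 x=1 z=1 u=1 r=1
t9.Δ0 q=1 p=1 v=1 y=1 clk=1 x=1 z=1 u=1 r=1
t9.Δ1 q=1 p=1 v=1 y=1 clk=0 x=1 z=1 u=1 r=1
t10.Δ0 q=1 p=1 v=1 y=1 clk=0 x=1 z=1 u=1 r=1
t10.Δ1 q=1 p=1 v=1 y=1 clk=1 x=1 z=1 u=1 r=1
t10.Δ2 q=1 p=1 v=1 y=1 clk=1 x=1 z=1 u=0 r=0
t10.Δ3 q=1 p=0 v=1 y=0 clk=1 x=1 z=1 u=0 r=0
t10.Δ4 q=0 p=0 v=0 y=0 clk=1 x=1 z=1 u=0 r=0
t10.Δ5 q=0 p=0 v=0 y=0 clk=1 x=0 z=1 u=0 r=0
t11.Δ0 q=0 p=0 v=0 y=0 clk=1 x=0 z=1 u=0 r=0
t11.Δ1 q=0 p=0 v=0 y=0 clk=0 x=0 z=1 u=0 r=0
t12.Δ0 q=0 p=0 v=0 y=0 clk=0 x=0 z=1 u=0 r=0
t12.Δ1 q=0 p=0 v=0 y=0 clk=1 x=0 z=1 u=0 r=0
t12.Δ2 q=0 p=0 v=0 y=0 clk=1 x=0 z=1 u=1 r=0
t12.Δ3 q=0 p=1 v=1 y=0 clk=1 x=0 z=1 u=1 r=0
t12.Δ4 q=0 p=1 v=0 y=0 clk=1 x=1 z=1 u=1 r=0
t12.Δ5 q=0 p=1 v=0 y=0 clk=1 x=0 z=1 u=1 r=0
t13.Δ0 q=0 p=1 v=0 y=0 clk=1 x=0 z=1 u=1 r=0
t13.Δ1 q=0 p=1 v=0 y=0 clk=0 x=0 z=1 u=1 r=0
t14.Δ0 q=0 p=1 v=0 y=0 clk=0 x=0 z=1 u=1 r=0
t14.Δ1 q=0 p=1 v=0 y=0 clk=1 x=0 z=1 u=1 r=0
t14.Δ2 q=0 p=1 v=0 y=0 clk=1 x=0 z=1 u=1 r=1
t14.Δ3 q=0 p=1 v=1 y=0 clk=1 x=0 z=1 u=1 r=1
t14.Δ4 q=0 p=1 v=1 y=1 clk=1 x=1 z=1 u=1 r=1
t14.Δ5 q=1 p=1 v=1 y=1 clk=1 x=1 z=1 u=1 r=1
t15.Δ0 q=1 p=1 v=1 y=1 clk=1 x=1 z=1 u=1 r=1
t15.Δ1 q=1 p=1 v=1 y=1 clk=0 x=1 z=1 u=1 r=1
t16.Δ0 q=1 p=1 v=1 y=1 clk=0 x=1 z=1 u=1 r=1
t16.Δ1 q=1 p=1 v=1 y=1 clk=1 x=1 z=1 u=1 r=1
t16.Δ2 q=1 p=1 v=1 y=1 clk=1 x=1 z=1 u=0 r=0
t16.Δ3 q=1 p=0 v=1 y=0 clk=1 x=1 z=1 u=0 r=0
t16.Δ4 q=0 p=0 v=0 y=0 clk=1 x=1 z=1 u=0 r=0
t16.Δ5 q=0 p=0 v=0 y=0 clk=1 x=0 z=1 u=0 r=0
t17.Δ0 q=0 p=0 v=0 y=0 clk=1 x=0 z=1 u=0 r=0
t17.Δ1 q=0 p=0 v=0 y=0 clk=0 x=0 z=1 u=0 r=0
t18.Δ0 q=0 p=0 v=0 y=0 clk=0 x=0 z=1 u=0 r=0
t18.Δ1 q=0 p=0 v=0 y=0 clk=1 x=0 z=1 u=0 r=0
t18.Δ2 q=0 p=0 v=0 y=0 clk=1 x=0 z=1 u=1 r=0
t18.Δ3 q=0 p=1 v=1 y=0 clk=1 x=0 z=1 u=1 r=0
t18.Δ4 q=0 p=1 v=0 y=0 clk=1 x=1 z=1 u=1 r=0
t18.Δ5 q=0 p=1 v=0 y=0 clk=1 x=0 z=1 u=1 r=0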